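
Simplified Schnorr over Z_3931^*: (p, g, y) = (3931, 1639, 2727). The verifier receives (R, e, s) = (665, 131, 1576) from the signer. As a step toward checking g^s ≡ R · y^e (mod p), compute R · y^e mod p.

2727^2 = 7436529 ≡ 3008
2727^4 ≡ 3008^2 = 9048064 ≡ 2833
2727^8 ≡ 2833^2 = 8025889 ≡ 2718
2727^16 ≡ 2718^2 = 7387524 ≡ 1175
2727^32 ≡ 1175^2 = 1380625 ≡ 844
2727^64 ≡ 844^2 = 712336 ≡ 825
2727^128 ≡ 825^2 = 680625 ≡ 562
131 = 128 + 2 + 1, so 2727^131 ≡ 562·3008·2727 ≡ 617 (mod 3931)
R · y^e ≡ 665·617 = 410305 ≡ 1481 (mod 3931)

1481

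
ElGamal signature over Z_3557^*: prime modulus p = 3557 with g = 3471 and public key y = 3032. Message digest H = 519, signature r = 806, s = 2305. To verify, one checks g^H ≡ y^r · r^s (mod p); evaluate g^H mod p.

1486

Squares mod 3557: 3471^1≡3471, 3471^2≡282, 3471^4≡1270, 3471^8≡1579, 3471^16≡3341, 3471^32≡415, 3471^64≡1489, 3471^128≡1110, 3471^256≡1378, 3471^512≡3003
519 = 512 + 4 + 2 + 1, so 3471^519 ≡ 3003·1270·282·3471 ≡ 1486 (mod 3557)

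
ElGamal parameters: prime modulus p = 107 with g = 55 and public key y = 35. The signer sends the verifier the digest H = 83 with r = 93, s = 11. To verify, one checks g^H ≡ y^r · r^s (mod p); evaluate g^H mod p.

8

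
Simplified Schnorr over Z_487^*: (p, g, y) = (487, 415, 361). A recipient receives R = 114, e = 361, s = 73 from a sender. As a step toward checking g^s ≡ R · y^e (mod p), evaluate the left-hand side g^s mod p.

Squares mod 487: 415^1≡415, 415^2≡314, 415^4≡222, 415^8≡97, 415^16≡156, 415^32≡473, 415^64≡196
73 = 64 + 8 + 1, so 415^73 ≡ 196·97·415 ≡ 93 (mod 487)

93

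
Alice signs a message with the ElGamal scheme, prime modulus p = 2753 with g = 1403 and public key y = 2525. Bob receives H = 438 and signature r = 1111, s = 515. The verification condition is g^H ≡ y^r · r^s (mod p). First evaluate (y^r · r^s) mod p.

1373

2525^1111 mod 2753 = 1506
1111^515 mod 2753 = 372
y^r · r^s ≡ 1506·372 = 560232 ≡ 1373 (mod 2753)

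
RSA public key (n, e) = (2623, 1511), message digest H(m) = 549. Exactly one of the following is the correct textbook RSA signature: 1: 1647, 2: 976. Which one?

Candidate 1: Squares mod 2623: 1647^1≡1647, 1647^2≡427, 1647^4≡1342, 1647^8≡1586, 1647^16≡2562, 1647^32≡1098, 1647^64≡1647, 1647^128≡427, 1647^256≡1342, 1647^512≡1586, 1647^1024≡2562; 1511 = 1024 + 256 + 128 + 64 + 32 + 4 + 2 + 1, so 1647^1511 ≡ 2562·1342·427·1647·1098·1342·427·1647 ≡ 2074 (mod 2623)
Candidate 2: Squares mod 2623: 976^1≡976, 976^2≡427, 976^4≡1342, 976^8≡1586, 976^16≡2562, 976^32≡1098, 976^64≡1647, 976^128≡427, 976^256≡1342, 976^512≡1586, 976^1024≡2562; 1511 = 1024 + 256 + 128 + 64 + 32 + 4 + 2 + 1, so 976^1511 ≡ 2562·1342·427·1647·1098·1342·427·976 ≡ 549 (mod 2623)
  → matches H(m) = 549

2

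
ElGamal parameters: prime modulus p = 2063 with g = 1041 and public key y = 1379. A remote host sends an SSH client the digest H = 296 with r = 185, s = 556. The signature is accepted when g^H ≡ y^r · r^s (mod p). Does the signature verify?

Left side g^H mod p:
1041^2 = 1083681 ≡ 606
1041^4 ≡ 606^2 = 367236 ≡ 22
1041^8 ≡ 22^2 = 484
1041^16 ≡ 484^2 = 234256 ≡ 1137
1041^32 ≡ 1137^2 = 1292769 ≡ 1331
1041^64 ≡ 1331^2 = 1771561 ≡ 1507
1041^128 ≡ 1507^2 = 2271049 ≡ 1749
1041^256 ≡ 1749^2 = 3059001 ≡ 1635
296 = 256 + 32 + 8, so 1041^296 ≡ 1635·1331·484 ≡ 638 (mod 2063)
Right side y^r · r^s mod p:
1379^2 = 1901641 ≡ 1618
1379^4 ≡ 1618^2 = 2617924 ≡ 2040
1379^8 ≡ 2040^2 = 4161600 ≡ 529
1379^16 ≡ 529^2 = 279841 ≡ 1336
1379^32 ≡ 1336^2 = 1784896 ≡ 401
1379^64 ≡ 401^2 = 160801 ≡ 1950
1379^128 ≡ 1950^2 = 3802500 ≡ 391
185 = 128 + 32 + 16 + 8 + 1, so 1379^185 ≡ 391·401·1336·529·1379 ≡ 800 (mod 2063)
185^2 = 34225 ≡ 1217
185^4 ≡ 1217^2 = 1481089 ≡ 1918
185^8 ≡ 1918^2 = 3678724 ≡ 395
185^16 ≡ 395^2 = 156025 ≡ 1300
185^32 ≡ 1300^2 = 1690000 ≡ 403
185^64 ≡ 403^2 = 162409 ≡ 1495
185^128 ≡ 1495^2 = 2235025 ≡ 796
185^256 ≡ 796^2 = 633616 ≡ 275
185^512 ≡ 275^2 = 75625 ≡ 1357
556 = 512 + 32 + 8 + 4, so 185^556 ≡ 1357·403·395·1918 ≡ 1481 (mod 2063)
800·1481 = 1184800 ≡ 638 (mod 2063)
638 ≡ 638 (mod 2063), so the signature is genuine.

verifies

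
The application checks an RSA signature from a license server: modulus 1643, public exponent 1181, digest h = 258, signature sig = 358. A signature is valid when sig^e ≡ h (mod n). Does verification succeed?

sig^1181 mod 1643 = 673
673 ≠ 258, so verification fails.

fails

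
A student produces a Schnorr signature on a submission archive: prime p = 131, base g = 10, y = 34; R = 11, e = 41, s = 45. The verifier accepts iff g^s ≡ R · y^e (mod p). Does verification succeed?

fails

g^s mod p:
10^2 = 100
10^4 ≡ 100^2 = 10000 ≡ 44
10^8 ≡ 44^2 = 1936 ≡ 102
10^16 ≡ 102^2 = 10404 ≡ 55
10^32 ≡ 55^2 = 3025 ≡ 12
45 = 32 + 8 + 4 + 1, so 10^45 ≡ 12·102·44·10 ≡ 19 (mod 131)
R · y^e mod p:
34^2 = 1156 ≡ 108
34^4 ≡ 108^2 = 11664 ≡ 5
34^8 ≡ 5^2 = 25
34^16 ≡ 25^2 = 625 ≡ 101
34^32 ≡ 101^2 = 10201 ≡ 114
41 = 32 + 8 + 1, so 34^41 ≡ 114·25·34 ≡ 91 (mod 131)
11·91 = 1001 ≡ 84 (mod 131)
19 ≠ 84; the check fails.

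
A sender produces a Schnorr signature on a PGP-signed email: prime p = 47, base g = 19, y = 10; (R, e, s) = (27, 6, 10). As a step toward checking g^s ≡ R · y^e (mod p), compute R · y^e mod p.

4

10^2 = 100 ≡ 6
10^4 ≡ 6^2 = 36
6 = 4 + 2, so 10^6 ≡ 36·6 ≡ 28 (mod 47)
R · y^e ≡ 27·28 = 756 ≡ 4 (mod 47)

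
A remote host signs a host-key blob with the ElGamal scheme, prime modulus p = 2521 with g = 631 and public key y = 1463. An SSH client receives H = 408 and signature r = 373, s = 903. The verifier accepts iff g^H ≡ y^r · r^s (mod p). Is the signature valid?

valid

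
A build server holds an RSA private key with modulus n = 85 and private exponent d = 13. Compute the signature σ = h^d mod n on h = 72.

h^2 ≡ 72^2 = 5184 ≡ 84
h^4 ≡ 84^2 = 7056 ≡ 1
h^8 ≡ 1^2 = 1
13 = 8 + 4 + 1, so h^13 ≡ 1·1·72 ≡ 72 (mod 85)

72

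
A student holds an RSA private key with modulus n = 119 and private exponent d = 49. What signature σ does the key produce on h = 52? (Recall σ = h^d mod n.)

52

h^2 ≡ 52^2 = 2704 ≡ 86
h^4 ≡ 86^2 = 7396 ≡ 18
h^8 ≡ 18^2 = 324 ≡ 86
h^16 ≡ 86^2 = 7396 ≡ 18
h^32 ≡ 18^2 = 324 ≡ 86
49 = 32 + 16 + 1, so h^49 ≡ 86·18·52 ≡ 52 (mod 119)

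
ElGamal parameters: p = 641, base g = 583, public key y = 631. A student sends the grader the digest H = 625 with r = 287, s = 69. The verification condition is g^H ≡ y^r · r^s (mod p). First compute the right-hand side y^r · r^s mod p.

631^2 = 398161 ≡ 100
631^4 ≡ 100^2 = 10000 ≡ 385
631^8 ≡ 385^2 = 148225 ≡ 154
631^16 ≡ 154^2 = 23716 ≡ 640
631^32 ≡ 640^2 = 409600 ≡ 1
631^64 ≡ 1^2 = 1
631^128 ≡ 1^2 = 1
631^256 ≡ 1^2 = 1
287 = 256 + 16 + 8 + 4 + 2 + 1, so 631^287 ≡ 1·640·154·385·100·631 ≡ 64 (mod 641)
287^2 = 82369 ≡ 321
287^4 ≡ 321^2 = 103041 ≡ 481
287^8 ≡ 481^2 = 231361 ≡ 601
287^16 ≡ 601^2 = 361201 ≡ 318
287^32 ≡ 318^2 = 101124 ≡ 487
287^64 ≡ 487^2 = 237169 ≡ 640
69 = 64 + 4 + 1, so 287^69 ≡ 640·481·287 ≡ 409 (mod 641)
y^r · r^s ≡ 64·409 = 26176 ≡ 536 (mod 641)

536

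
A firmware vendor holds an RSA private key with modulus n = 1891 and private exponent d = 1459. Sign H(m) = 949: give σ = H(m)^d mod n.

741

Squares mod 1891: (H(m))^1≡949, (H(m))^2≡485, (H(m))^4≡741, (H(m))^8≡691, (H(m))^16≡949, (H(m))^32≡485, (H(m))^64≡741, (H(m))^128≡691, (H(m))^256≡949, (H(m))^512≡485, (H(m))^1024≡741
1459 = 1024 + 256 + 128 + 32 + 16 + 2 + 1, so (H(m))^1459 ≡ 741·949·691·485·949·485·949 ≡ 741 (mod 1891)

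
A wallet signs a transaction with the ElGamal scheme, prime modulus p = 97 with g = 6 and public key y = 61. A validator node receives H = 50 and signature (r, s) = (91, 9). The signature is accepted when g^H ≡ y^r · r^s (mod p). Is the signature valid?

invalid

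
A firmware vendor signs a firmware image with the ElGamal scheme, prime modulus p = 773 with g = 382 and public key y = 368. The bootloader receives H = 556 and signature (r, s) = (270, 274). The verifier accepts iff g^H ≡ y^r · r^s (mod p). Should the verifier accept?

Left side g^H mod p:
382^2 = 145924 ≡ 600
382^4 ≡ 600^2 = 360000 ≡ 555
382^8 ≡ 555^2 = 308025 ≡ 371
382^16 ≡ 371^2 = 137641 ≡ 47
382^32 ≡ 47^2 = 2209 ≡ 663
382^64 ≡ 663^2 = 439569 ≡ 505
382^128 ≡ 505^2 = 255025 ≡ 708
382^256 ≡ 708^2 = 501264 ≡ 360
382^512 ≡ 360^2 = 129600 ≡ 509
556 = 512 + 32 + 8 + 4, so 382^556 ≡ 509·663·371·555 ≡ 767 (mod 773)
Right side y^r · r^s mod p:
368^2 = 135424 ≡ 149
368^4 ≡ 149^2 = 22201 ≡ 557
368^8 ≡ 557^2 = 310249 ≡ 276
368^16 ≡ 276^2 = 76176 ≡ 422
368^32 ≡ 422^2 = 178084 ≡ 294
368^64 ≡ 294^2 = 86436 ≡ 633
368^128 ≡ 633^2 = 400689 ≡ 275
368^256 ≡ 275^2 = 75625 ≡ 644
270 = 256 + 8 + 4 + 2, so 368^270 ≡ 644·276·557·149 ≡ 169 (mod 773)
270^2 = 72900 ≡ 238
270^4 ≡ 238^2 = 56644 ≡ 215
270^8 ≡ 215^2 = 46225 ≡ 618
270^16 ≡ 618^2 = 381924 ≡ 62
270^32 ≡ 62^2 = 3844 ≡ 752
270^64 ≡ 752^2 = 565504 ≡ 441
270^128 ≡ 441^2 = 194481 ≡ 458
270^256 ≡ 458^2 = 209764 ≡ 281
274 = 256 + 16 + 2, so 270^274 ≡ 281·62·238 ≡ 64 (mod 773)
169·64 = 10816 ≡ 767 (mod 773)
767 ≡ 767 (mod 773), so the signature is genuine.

accept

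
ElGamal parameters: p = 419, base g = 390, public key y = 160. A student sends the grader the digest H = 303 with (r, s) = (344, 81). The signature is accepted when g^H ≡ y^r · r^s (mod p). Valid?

Left side g^H mod p:
Squares mod 419: 390^1≡390, 390^2≡3, 390^4≡9, 390^8≡81, 390^16≡276, 390^32≡337, 390^64≡20, 390^128≡400, 390^256≡361
303 = 256 + 32 + 8 + 4 + 2 + 1, so 390^303 ≡ 361·337·81·9·3·390 ≡ 407 (mod 419)
Right side y^r · r^s mod p:
Squares mod 419: 160^1≡160, 160^2≡41, 160^4≡5, 160^8≡25, 160^16≡206, 160^32≡117, 160^64≡281, 160^128≡189, 160^256≡106
344 = 256 + 64 + 16 + 8, so 160^344 ≡ 106·281·206·25 ≡ 324 (mod 419)
Squares mod 419: 344^1≡344, 344^2≡178, 344^4≡259, 344^8≡41, 344^16≡5, 344^32≡25, 344^64≡206
81 = 64 + 16 + 1, so 344^81 ≡ 206·5·344 ≡ 265 (mod 419)
324·265 = 85860 ≡ 384 (mod 419)
407 ≠ 384, so verification fails.

no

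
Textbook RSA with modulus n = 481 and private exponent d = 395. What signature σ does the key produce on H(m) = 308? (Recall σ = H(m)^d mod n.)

367

(H(m))^395 mod 481 = 367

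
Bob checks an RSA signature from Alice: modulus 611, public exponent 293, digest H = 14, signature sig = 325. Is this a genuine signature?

forged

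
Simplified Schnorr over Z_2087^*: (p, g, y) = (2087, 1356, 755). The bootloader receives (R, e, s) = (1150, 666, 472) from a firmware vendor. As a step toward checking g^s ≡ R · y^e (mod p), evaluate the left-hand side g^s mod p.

1356^2 = 1838736 ≡ 89
1356^4 ≡ 89^2 = 7921 ≡ 1660
1356^8 ≡ 1660^2 = 2755600 ≡ 760
1356^16 ≡ 760^2 = 577600 ≡ 1588
1356^32 ≡ 1588^2 = 2521744 ≡ 648
1356^64 ≡ 648^2 = 419904 ≡ 417
1356^128 ≡ 417^2 = 173889 ≡ 668
1356^256 ≡ 668^2 = 446224 ≡ 1693
472 = 256 + 128 + 64 + 16 + 8, so 1356^472 ≡ 1693·668·417·1588·760 ≡ 386 (mod 2087)

386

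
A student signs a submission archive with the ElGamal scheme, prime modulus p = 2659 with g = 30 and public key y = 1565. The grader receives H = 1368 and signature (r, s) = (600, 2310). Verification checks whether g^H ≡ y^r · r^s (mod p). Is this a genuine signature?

genuine

Left side g^H mod p:
30^2 = 900
30^4 ≡ 900^2 = 810000 ≡ 1664
30^8 ≡ 1664^2 = 2768896 ≡ 877
30^16 ≡ 877^2 = 769129 ≡ 678
30^32 ≡ 678^2 = 459684 ≡ 2336
30^64 ≡ 2336^2 = 5456896 ≡ 628
30^128 ≡ 628^2 = 394384 ≡ 852
30^256 ≡ 852^2 = 725904 ≡ 2656
30^512 ≡ 2656^2 = 7054336 ≡ 9
30^1024 ≡ 9^2 = 81
1368 = 1024 + 256 + 64 + 16 + 8, so 30^1368 ≡ 81·2656·628·678·877 ≡ 1105 (mod 2659)
Right side y^r · r^s mod p:
1565^2 = 2449225 ≡ 286
1565^4 ≡ 286^2 = 81796 ≡ 2026
1565^8 ≡ 2026^2 = 4104676 ≡ 1839
1565^16 ≡ 1839^2 = 3381921 ≡ 2332
1565^32 ≡ 2332^2 = 5438224 ≡ 569
1565^64 ≡ 569^2 = 323761 ≡ 2022
1565^128 ≡ 2022^2 = 4088484 ≡ 1601
1565^256 ≡ 1601^2 = 2563201 ≡ 2584
1565^512 ≡ 2584^2 = 6677056 ≡ 307
600 = 512 + 64 + 16 + 8, so 1565^600 ≡ 307·2022·2332·1839 ≡ 2136 (mod 2659)
600^2 = 360000 ≡ 1035
600^4 ≡ 1035^2 = 1071225 ≡ 2307
600^8 ≡ 2307^2 = 5322249 ≡ 1590
600^16 ≡ 1590^2 = 2528100 ≡ 2050
600^32 ≡ 2050^2 = 4202500 ≡ 1280
600^64 ≡ 1280^2 = 1638400 ≡ 456
600^128 ≡ 456^2 = 207936 ≡ 534
600^256 ≡ 534^2 = 285156 ≡ 643
600^512 ≡ 643^2 = 413449 ≡ 1304
600^1024 ≡ 1304^2 = 1700416 ≡ 1315
600^2048 ≡ 1315^2 = 1729225 ≡ 875
2310 = 2048 + 256 + 4 + 2, so 600^2310 ≡ 875·643·2307·1035 ≡ 186 (mod 2659)
2136·186 = 397296 ≡ 1105 (mod 2659)
1105 ≡ 1105 (mod 2659), so the signature is genuine.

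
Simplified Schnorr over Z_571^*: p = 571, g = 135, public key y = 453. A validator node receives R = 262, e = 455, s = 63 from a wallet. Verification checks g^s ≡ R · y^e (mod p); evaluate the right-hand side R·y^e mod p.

453^2 = 205209 ≡ 220
453^4 ≡ 220^2 = 48400 ≡ 436
453^8 ≡ 436^2 = 190096 ≡ 524
453^16 ≡ 524^2 = 274576 ≡ 496
453^32 ≡ 496^2 = 246016 ≡ 486
453^64 ≡ 486^2 = 236196 ≡ 373
453^128 ≡ 373^2 = 139129 ≡ 376
453^256 ≡ 376^2 = 141376 ≡ 339
455 = 256 + 128 + 64 + 4 + 2 + 1, so 453^455 ≡ 339·376·373·436·220·453 ≡ 150 (mod 571)
R · y^e ≡ 262·150 = 39300 ≡ 472 (mod 571)

472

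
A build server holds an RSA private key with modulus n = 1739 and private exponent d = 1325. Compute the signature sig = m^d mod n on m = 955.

m^2 ≡ 955^2 = 912025 ≡ 789
m^4 ≡ 789^2 = 622521 ≡ 1698
m^8 ≡ 1698^2 = 2883204 ≡ 1681
m^16 ≡ 1681^2 = 2825761 ≡ 1625
m^32 ≡ 1625^2 = 2640625 ≡ 823
m^64 ≡ 823^2 = 677329 ≡ 858
m^128 ≡ 858^2 = 736164 ≡ 567
m^256 ≡ 567^2 = 321489 ≡ 1513
m^512 ≡ 1513^2 = 2289169 ≡ 645
m^1024 ≡ 645^2 = 416025 ≡ 404
1325 = 1024 + 256 + 32 + 8 + 4 + 1, so m^1325 ≡ 404·1513·823·1681·1698·955 ≡ 1690 (mod 1739)

1690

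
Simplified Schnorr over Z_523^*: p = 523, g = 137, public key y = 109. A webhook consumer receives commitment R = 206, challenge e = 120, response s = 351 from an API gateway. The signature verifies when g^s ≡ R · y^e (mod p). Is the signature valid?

invalid

g^s mod p:
137^2 = 18769 ≡ 464
137^4 ≡ 464^2 = 215296 ≡ 343
137^8 ≡ 343^2 = 117649 ≡ 497
137^16 ≡ 497^2 = 247009 ≡ 153
137^32 ≡ 153^2 = 23409 ≡ 397
137^64 ≡ 397^2 = 157609 ≡ 186
137^128 ≡ 186^2 = 34596 ≡ 78
137^256 ≡ 78^2 = 6084 ≡ 331
351 = 256 + 64 + 16 + 8 + 4 + 2 + 1, so 137^351 ≡ 331·186·153·497·343·464·137 ≡ 285 (mod 523)
R · y^e mod p:
109^2 = 11881 ≡ 375
109^4 ≡ 375^2 = 140625 ≡ 461
109^8 ≡ 461^2 = 212521 ≡ 183
109^16 ≡ 183^2 = 33489 ≡ 17
109^32 ≡ 17^2 = 289
109^64 ≡ 289^2 = 83521 ≡ 364
120 = 64 + 32 + 16 + 8, so 109^120 ≡ 364·289·17·183 ≡ 121 (mod 523)
206·121 = 24926 ≡ 345 (mod 523)
285 ≠ 345; the check fails.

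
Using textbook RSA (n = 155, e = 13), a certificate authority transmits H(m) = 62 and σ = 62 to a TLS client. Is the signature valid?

valid

Squares mod 155: σ^1≡62, σ^2≡124, σ^4≡31, σ^8≡31
13 = 8 + 4 + 1, so σ^13 ≡ 31·31·62 ≡ 62 (mod 155)
σ^13 mod 155 = 62 matches H(m).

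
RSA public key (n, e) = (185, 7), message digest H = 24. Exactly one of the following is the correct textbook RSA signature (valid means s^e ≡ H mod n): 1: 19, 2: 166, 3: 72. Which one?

Candidate 1: Squares mod 185: 19^1≡19, 19^2≡176, 19^4≡81; 7 = 4 + 2 + 1, so 19^7 ≡ 81·176·19 ≡ 24 (mod 185)
  → matches H = 24
Candidate 2: Squares mod 185: 166^1≡166, 166^2≡176, 166^4≡81; 7 = 4 + 2 + 1, so 166^7 ≡ 81·176·166 ≡ 161 (mod 185)
Candidate 3: Squares mod 185: 72^1≡72, 72^2≡4, 72^4≡16; 7 = 4 + 2 + 1, so 72^7 ≡ 16·4·72 ≡ 168 (mod 185)

1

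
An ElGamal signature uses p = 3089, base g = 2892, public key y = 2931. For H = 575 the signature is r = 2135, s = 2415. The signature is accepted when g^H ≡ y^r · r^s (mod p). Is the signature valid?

invalid

Left side g^H mod p:
2892^2 = 8363664 ≡ 1741
2892^4 ≡ 1741^2 = 3031081 ≡ 772
2892^8 ≡ 772^2 = 595984 ≡ 2896
2892^16 ≡ 2896^2 = 8386816 ≡ 181
2892^32 ≡ 181^2 = 32761 ≡ 1871
2892^64 ≡ 1871^2 = 3500641 ≡ 804
2892^128 ≡ 804^2 = 646416 ≡ 815
2892^256 ≡ 815^2 = 664225 ≡ 90
2892^512 ≡ 90^2 = 8100 ≡ 1922
575 = 512 + 32 + 16 + 8 + 4 + 2 + 1, so 2892^575 ≡ 1922·1871·181·2896·772·1741·2892 ≡ 3085 (mod 3089)
Right side y^r · r^s mod p:
2931^2 = 8590761 ≡ 252
2931^4 ≡ 252^2 = 63504 ≡ 1724
2931^8 ≡ 1724^2 = 2972176 ≡ 558
2931^16 ≡ 558^2 = 311364 ≡ 2464
2931^32 ≡ 2464^2 = 6071296 ≡ 1411
2931^64 ≡ 1411^2 = 1990921 ≡ 1605
2931^128 ≡ 1605^2 = 2576025 ≡ 2888
2931^256 ≡ 2888^2 = 8340544 ≡ 244
2931^512 ≡ 244^2 = 59536 ≡ 845
2931^1024 ≡ 845^2 = 714025 ≡ 466
2931^2048 ≡ 466^2 = 217156 ≡ 926
2135 = 2048 + 64 + 16 + 4 + 2 + 1, so 2931^2135 ≡ 926·1605·2464·1724·252·2931 ≡ 1313 (mod 3089)
2135^2 = 4558225 ≡ 1950
2135^4 ≡ 1950^2 = 3802500 ≡ 3030
2135^8 ≡ 3030^2 = 9180900 ≡ 392
2135^16 ≡ 392^2 = 153664 ≡ 2303
2135^32 ≡ 2303^2 = 5303809 ≡ 3085
2135^64 ≡ 3085^2 = 9517225 ≡ 16
2135^128 ≡ 16^2 = 256
2135^256 ≡ 256^2 = 65536 ≡ 667
2135^512 ≡ 667^2 = 444889 ≡ 73
2135^1024 ≡ 73^2 = 5329 ≡ 2240
2135^2048 ≡ 2240^2 = 5017600 ≡ 1064
2415 = 2048 + 256 + 64 + 32 + 8 + 4 + 2 + 1, so 2135^2415 ≡ 1064·667·16·3085·392·3030·1950·2135 ≡ 2962 (mod 3089)
1313·2962 = 3889106 ≡ 55 (mod 3089)
3085 ≠ 55, so verification fails.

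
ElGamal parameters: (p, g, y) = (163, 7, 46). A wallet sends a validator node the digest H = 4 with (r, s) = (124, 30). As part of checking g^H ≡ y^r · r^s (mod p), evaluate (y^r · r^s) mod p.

Squares mod 163: 46^1≡46, 46^2≡160, 46^4≡9, 46^8≡81, 46^16≡41, 46^32≡51, 46^64≡156
124 = 64 + 32 + 16 + 8 + 4, so 46^124 ≡ 156·51·41·81·9 ≡ 96 (mod 163)
Squares mod 163: 124^1≡124, 124^2≡54, 124^4≡145, 124^8≡161, 124^16≡4
30 = 16 + 8 + 4 + 2, so 124^30 ≡ 4·161·145·54 ≡ 115 (mod 163)
y^r · r^s ≡ 96·115 = 11040 ≡ 119 (mod 163)

119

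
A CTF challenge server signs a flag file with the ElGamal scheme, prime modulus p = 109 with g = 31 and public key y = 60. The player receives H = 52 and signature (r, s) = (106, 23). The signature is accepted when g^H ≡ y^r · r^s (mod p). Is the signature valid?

Left side g^H mod p:
Squares mod 109: 31^1≡31, 31^2≡89, 31^4≡73, 31^8≡97, 31^16≡35, 31^32≡26
52 = 32 + 16 + 4, so 31^52 ≡ 26·35·73 ≡ 49 (mod 109)
Right side y^r · r^s mod p:
Squares mod 109: 60^1≡60, 60^2≡3, 60^4≡9, 60^8≡81, 60^16≡21, 60^32≡5, 60^64≡25
106 = 64 + 32 + 8 + 2, so 60^106 ≡ 25·5·81·3 ≡ 73 (mod 109)
Squares mod 109: 106^1≡106, 106^2≡9, 106^4≡81, 106^8≡21, 106^16≡5
23 = 16 + 4 + 2 + 1, so 106^23 ≡ 5·81·9·106 ≡ 74 (mod 109)
73·74 = 5402 ≡ 61 (mod 109)
49 ≠ 61, so verification fails.

invalid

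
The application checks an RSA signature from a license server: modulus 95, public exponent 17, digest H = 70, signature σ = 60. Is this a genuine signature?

genuine

σ^2 ≡ 60^2 = 3600 ≡ 85
σ^4 ≡ 85^2 = 7225 ≡ 5
σ^8 ≡ 5^2 = 25
σ^16 ≡ 25^2 = 625 ≡ 55
17 = 16 + 1, so σ^17 ≡ 55·60 ≡ 70 (mod 95)
σ^17 mod 95 = 70 matches H.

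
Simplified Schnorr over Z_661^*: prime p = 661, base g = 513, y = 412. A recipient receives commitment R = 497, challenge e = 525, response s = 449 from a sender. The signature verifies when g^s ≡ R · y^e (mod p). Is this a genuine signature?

forged

g^s mod p:
Squares mod 661: 513^1≡513, 513^2≡91, 513^4≡349, 513^8≡177, 513^16≡262, 513^32≡561, 513^64≡85, 513^128≡615, 513^256≡133
449 = 256 + 128 + 64 + 1, so 513^449 ≡ 133·615·85·513 ≡ 244 (mod 661)
R · y^e mod p:
Squares mod 661: 412^1≡412, 412^2≡528, 412^4≡503, 412^8≡507, 412^16≡581, 412^32≡451, 412^64≡474, 412^128≡597, 412^256≡130, 412^512≡375
525 = 512 + 8 + 4 + 1, so 412^525 ≡ 375·507·503·412 ≡ 598 (mod 661)
497·598 = 297206 ≡ 417 (mod 661)
244 ≠ 417; the check fails.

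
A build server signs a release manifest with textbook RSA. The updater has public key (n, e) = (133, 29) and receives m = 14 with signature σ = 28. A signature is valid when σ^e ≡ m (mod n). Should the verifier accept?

reject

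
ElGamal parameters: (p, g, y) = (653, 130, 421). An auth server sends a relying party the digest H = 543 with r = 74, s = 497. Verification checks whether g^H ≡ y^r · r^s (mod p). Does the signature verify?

Left side g^H mod p:
130^543 mod 653 = 6
Right side y^r · r^s mod p:
421^74 mod 653 = 438
74^497 mod 653 = 449
438·449 = 196662 ≡ 109 (mod 653)
6 ≠ 109, so verification fails.

does not verify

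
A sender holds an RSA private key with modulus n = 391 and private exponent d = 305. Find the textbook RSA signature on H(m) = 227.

40

(H(m))^2 ≡ 227^2 = 51529 ≡ 308
(H(m))^4 ≡ 308^2 = 94864 ≡ 242
(H(m))^8 ≡ 242^2 = 58564 ≡ 305
(H(m))^16 ≡ 305^2 = 93025 ≡ 358
(H(m))^32 ≡ 358^2 = 128164 ≡ 307
(H(m))^64 ≡ 307^2 = 94249 ≡ 18
(H(m))^128 ≡ 18^2 = 324
(H(m))^256 ≡ 324^2 = 104976 ≡ 188
305 = 256 + 32 + 16 + 1, so (H(m))^305 ≡ 188·307·358·227 ≡ 40 (mod 391)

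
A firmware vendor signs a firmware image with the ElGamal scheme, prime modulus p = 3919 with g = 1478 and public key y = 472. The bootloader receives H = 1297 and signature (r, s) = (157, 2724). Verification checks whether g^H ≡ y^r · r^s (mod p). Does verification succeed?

passes

Left side g^H mod p:
1478^2 = 2184484 ≡ 1601
1478^4 ≡ 1601^2 = 2563201 ≡ 175
1478^8 ≡ 175^2 = 30625 ≡ 3192
1478^16 ≡ 3192^2 = 10188864 ≡ 3383
1478^32 ≡ 3383^2 = 11444689 ≡ 1209
1478^64 ≡ 1209^2 = 1461681 ≡ 3813
1478^128 ≡ 3813^2 = 14538969 ≡ 3398
1478^256 ≡ 3398^2 = 11546404 ≡ 1030
1478^512 ≡ 1030^2 = 1060900 ≡ 2770
1478^1024 ≡ 2770^2 = 7672900 ≡ 3417
1297 = 1024 + 256 + 16 + 1, so 1478^1297 ≡ 3417·1030·3383·1478 ≡ 3643 (mod 3919)
Right side y^r · r^s mod p:
472^2 = 222784 ≡ 3320
472^4 ≡ 3320^2 = 11022400 ≡ 2172
472^8 ≡ 2172^2 = 4717584 ≡ 3027
472^16 ≡ 3027^2 = 9162729 ≡ 107
472^32 ≡ 107^2 = 11449 ≡ 3611
472^64 ≡ 3611^2 = 13039321 ≡ 808
472^128 ≡ 808^2 = 652864 ≡ 2310
157 = 128 + 16 + 8 + 4 + 1, so 472^157 ≡ 2310·107·3027·2172·472 ≡ 3230 (mod 3919)
157^2 = 24649 ≡ 1135
157^4 ≡ 1135^2 = 1288225 ≡ 2793
157^8 ≡ 2793^2 = 7800849 ≡ 2039
157^16 ≡ 2039^2 = 4157521 ≡ 3381
157^32 ≡ 3381^2 = 11431161 ≡ 3357
157^64 ≡ 3357^2 = 11269449 ≡ 2324
157^128 ≡ 2324^2 = 5400976 ≡ 594
157^256 ≡ 594^2 = 352836 ≡ 126
157^512 ≡ 126^2 = 15876 ≡ 200
157^1024 ≡ 200^2 = 40000 ≡ 810
157^2048 ≡ 810^2 = 656100 ≡ 1627
2724 = 2048 + 512 + 128 + 32 + 4, so 157^2724 ≡ 1627·200·594·3357·2793 ≡ 2031 (mod 3919)
3230·2031 = 6560130 ≡ 3643 (mod 3919)
3643 ≡ 3643 (mod 3919), so the signature is genuine.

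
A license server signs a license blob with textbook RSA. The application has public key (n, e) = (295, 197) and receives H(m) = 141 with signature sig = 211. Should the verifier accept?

accept

sig^2 ≡ 211^2 = 44521 ≡ 271
sig^4 ≡ 271^2 = 73441 ≡ 281
sig^8 ≡ 281^2 = 78961 ≡ 196
sig^16 ≡ 196^2 = 38416 ≡ 66
sig^32 ≡ 66^2 = 4356 ≡ 226
sig^64 ≡ 226^2 = 51076 ≡ 41
sig^128 ≡ 41^2 = 1681 ≡ 206
197 = 128 + 64 + 4 + 1, so sig^197 ≡ 206·41·281·211 ≡ 141 (mod 295)
sig^197 mod 295 = 141 matches H(m).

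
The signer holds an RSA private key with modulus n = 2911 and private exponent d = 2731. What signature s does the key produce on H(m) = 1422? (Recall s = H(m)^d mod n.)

1564

(H(m))^2731 mod 2911 = 1564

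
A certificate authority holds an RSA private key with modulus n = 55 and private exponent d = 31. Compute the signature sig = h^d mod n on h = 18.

7

h^2 ≡ 18^2 = 324 ≡ 49
h^4 ≡ 49^2 = 2401 ≡ 36
h^8 ≡ 36^2 = 1296 ≡ 31
h^16 ≡ 31^2 = 961 ≡ 26
31 = 16 + 8 + 4 + 2 + 1, so h^31 ≡ 26·31·36·49·18 ≡ 7 (mod 55)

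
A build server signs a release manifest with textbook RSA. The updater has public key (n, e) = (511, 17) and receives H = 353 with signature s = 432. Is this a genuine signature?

genuine

s^17 mod 511 = 353
s^17 mod 511 = 353 matches H.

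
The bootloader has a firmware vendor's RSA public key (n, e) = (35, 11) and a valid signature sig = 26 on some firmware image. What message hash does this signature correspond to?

sig^2 ≡ 26^2 = 676 ≡ 11
sig^4 ≡ 11^2 = 121 ≡ 16
sig^8 ≡ 16^2 = 256 ≡ 11
11 = 8 + 2 + 1, so sig^11 ≡ 11·11·26 ≡ 31 (mod 35)

31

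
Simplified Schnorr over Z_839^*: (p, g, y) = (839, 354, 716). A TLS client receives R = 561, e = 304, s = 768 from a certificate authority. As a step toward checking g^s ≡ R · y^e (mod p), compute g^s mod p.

354^768 mod 839 = 373

373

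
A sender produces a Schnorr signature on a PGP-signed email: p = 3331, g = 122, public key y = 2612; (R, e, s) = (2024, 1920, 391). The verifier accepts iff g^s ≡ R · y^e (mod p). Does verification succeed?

g^s mod p:
122^2 = 14884 ≡ 1560
122^4 ≡ 1560^2 = 2433600 ≡ 1970
122^8 ≡ 1970^2 = 3880900 ≡ 285
122^16 ≡ 285^2 = 81225 ≡ 1281
122^32 ≡ 1281^2 = 1640961 ≡ 2109
122^64 ≡ 2109^2 = 4447881 ≡ 996
122^128 ≡ 996^2 = 992016 ≡ 2709
122^256 ≡ 2709^2 = 7338681 ≡ 488
391 = 256 + 128 + 4 + 2 + 1, so 122^391 ≡ 488·2709·1970·1560·122 ≡ 423 (mod 3331)
R · y^e mod p:
2612^2 = 6822544 ≡ 656
2612^4 ≡ 656^2 = 430336 ≡ 637
2612^8 ≡ 637^2 = 405769 ≡ 2718
2612^16 ≡ 2718^2 = 7387524 ≡ 2697
2612^32 ≡ 2697^2 = 7273809 ≡ 2236
2612^64 ≡ 2236^2 = 4999696 ≡ 3196
2612^128 ≡ 3196^2 = 10214416 ≡ 1570
2612^256 ≡ 1570^2 = 2464900 ≡ 3291
2612^512 ≡ 3291^2 = 10830681 ≡ 1600
2612^1024 ≡ 1600^2 = 2560000 ≡ 1792
1920 = 1024 + 512 + 256 + 128, so 2612^1920 ≡ 1792·1600·3291·1570 ≡ 2928 (mod 3331)
2024·2928 = 5926272 ≡ 423 (mod 3331)
423 ≡ 423 (mod 3331); signature holds.

passes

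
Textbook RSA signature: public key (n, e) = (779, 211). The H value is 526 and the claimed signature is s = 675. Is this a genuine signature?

genuine

s^2 ≡ 675^2 = 455625 ≡ 689
s^4 ≡ 689^2 = 474721 ≡ 310
s^8 ≡ 310^2 = 96100 ≡ 283
s^16 ≡ 283^2 = 80089 ≡ 631
s^32 ≡ 631^2 = 398161 ≡ 92
s^64 ≡ 92^2 = 8464 ≡ 674
s^128 ≡ 674^2 = 454276 ≡ 119
211 = 128 + 64 + 16 + 2 + 1, so s^211 ≡ 119·674·631·689·675 ≡ 526 (mod 779)
Since 526 equals the digest 526, verification succeeds.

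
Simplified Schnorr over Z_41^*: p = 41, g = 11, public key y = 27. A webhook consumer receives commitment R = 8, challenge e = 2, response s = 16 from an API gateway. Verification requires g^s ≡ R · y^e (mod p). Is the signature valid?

g^s mod p:
11^16 mod 41 = 10
R · y^e mod p:
27^2 mod 41 = 32
8·32 = 256 ≡ 10 (mod 41)
10 ≡ 10 (mod 41); signature holds.

valid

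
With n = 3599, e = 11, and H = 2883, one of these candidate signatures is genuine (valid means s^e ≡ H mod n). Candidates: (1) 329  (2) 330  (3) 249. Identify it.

Candidate 1: Squares mod 3599: 329^1≡329, 329^2≡271, 329^4≡1461, 329^8≡314; 11 = 8 + 2 + 1, so 329^11 ≡ 314·271·329 ≡ 2904 (mod 3599)
Candidate 2: Squares mod 3599: 330^1≡330, 330^2≡930, 330^4≡1140, 330^8≡361; 11 = 8 + 2 + 1, so 330^11 ≡ 361·930·330 ≡ 2883 (mod 3599)
  → matches H = 2883
Candidate 3: Squares mod 3599: 249^1≡249, 249^2≡818, 249^4≡3309, 249^8≡1323; 11 = 8 + 2 + 1, so 249^11 ≡ 1323·818·249 ≡ 3359 (mod 3599)

2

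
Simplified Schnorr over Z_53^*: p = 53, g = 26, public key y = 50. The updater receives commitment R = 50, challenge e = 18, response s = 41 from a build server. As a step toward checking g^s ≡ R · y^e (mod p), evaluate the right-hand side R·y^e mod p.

19

Squares mod 53: 50^1≡50, 50^2≡9, 50^4≡28, 50^8≡42, 50^16≡15
18 = 16 + 2, so 50^18 ≡ 15·9 ≡ 29 (mod 53)
R · y^e ≡ 50·29 = 1450 ≡ 19 (mod 53)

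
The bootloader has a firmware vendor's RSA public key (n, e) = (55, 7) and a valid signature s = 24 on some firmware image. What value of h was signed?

29

s^2 ≡ 24^2 = 576 ≡ 26
s^4 ≡ 26^2 = 676 ≡ 16
7 = 4 + 2 + 1, so s^7 ≡ 16·26·24 ≡ 29 (mod 55)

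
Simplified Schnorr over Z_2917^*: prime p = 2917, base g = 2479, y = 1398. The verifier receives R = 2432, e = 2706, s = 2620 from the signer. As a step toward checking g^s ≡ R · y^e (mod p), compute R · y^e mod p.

Squares mod 2917: 1398^1≡1398, 1398^2≡14, 1398^4≡196, 1398^8≡495, 1398^16≡2914, 1398^32≡9, 1398^64≡81, 1398^128≡727, 1398^256≡552, 1398^512≡1336, 1398^1024≡2609, 1398^2048≡1520
2706 = 2048 + 512 + 128 + 16 + 2, so 1398^2706 ≡ 1520·1336·727·2914·14 ≡ 2361 (mod 2917)
R · y^e ≡ 2432·2361 = 5741952 ≡ 1296 (mod 2917)

1296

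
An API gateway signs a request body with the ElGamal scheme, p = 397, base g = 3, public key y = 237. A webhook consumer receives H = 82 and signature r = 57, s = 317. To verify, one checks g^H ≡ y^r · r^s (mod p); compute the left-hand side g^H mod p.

12

Squares mod 397: 3^1≡3, 3^2≡9, 3^4≡81, 3^8≡209, 3^16≡11, 3^32≡121, 3^64≡349
82 = 64 + 16 + 2, so 3^82 ≡ 349·11·9 ≡ 12 (mod 397)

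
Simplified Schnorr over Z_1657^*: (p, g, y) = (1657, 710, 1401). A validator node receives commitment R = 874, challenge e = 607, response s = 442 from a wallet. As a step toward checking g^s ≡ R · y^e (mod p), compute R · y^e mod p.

1649

1401^2 = 1962801 ≡ 913
1401^4 ≡ 913^2 = 833569 ≡ 98
1401^8 ≡ 98^2 = 9604 ≡ 1319
1401^16 ≡ 1319^2 = 1739761 ≡ 1568
1401^32 ≡ 1568^2 = 2458624 ≡ 1293
1401^64 ≡ 1293^2 = 1671849 ≡ 1593
1401^128 ≡ 1593^2 = 2537649 ≡ 782
1401^256 ≡ 782^2 = 611524 ≡ 91
1401^512 ≡ 91^2 = 8281 ≡ 1653
607 = 512 + 64 + 16 + 8 + 4 + 2 + 1, so 1401^607 ≡ 1653·1593·1568·1319·98·913·1401 ≡ 364 (mod 1657)
R · y^e ≡ 874·364 = 318136 ≡ 1649 (mod 1657)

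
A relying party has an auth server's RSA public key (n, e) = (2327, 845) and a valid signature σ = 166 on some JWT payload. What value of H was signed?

2201

σ^2 ≡ 166^2 = 27556 ≡ 1959
σ^4 ≡ 1959^2 = 3837681 ≡ 458
σ^8 ≡ 458^2 = 209764 ≡ 334
σ^16 ≡ 334^2 = 111556 ≡ 2187
σ^32 ≡ 2187^2 = 4782969 ≡ 984
σ^64 ≡ 984^2 = 968256 ≡ 224
σ^128 ≡ 224^2 = 50176 ≡ 1309
σ^256 ≡ 1309^2 = 1713481 ≡ 809
σ^512 ≡ 809^2 = 654481 ≡ 594
845 = 512 + 256 + 64 + 8 + 4 + 1, so σ^845 ≡ 594·809·224·334·458·166 ≡ 2201 (mod 2327)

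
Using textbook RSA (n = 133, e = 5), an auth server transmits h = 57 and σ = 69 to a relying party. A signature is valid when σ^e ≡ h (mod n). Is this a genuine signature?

forged

Squares mod 133: σ^1≡69, σ^2≡106, σ^4≡64
5 = 4 + 1, so σ^5 ≡ 64·69 ≡ 27 (mod 133)
σ^5 mod 133 = 27, but h = 57.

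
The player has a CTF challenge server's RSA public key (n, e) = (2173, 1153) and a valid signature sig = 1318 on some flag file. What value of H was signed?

222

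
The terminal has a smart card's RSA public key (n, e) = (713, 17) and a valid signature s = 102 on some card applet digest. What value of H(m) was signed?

s^2 ≡ 102^2 = 10404 ≡ 422
s^4 ≡ 422^2 = 178084 ≡ 547
s^8 ≡ 547^2 = 299209 ≡ 462
s^16 ≡ 462^2 = 213444 ≡ 257
17 = 16 + 1, so s^17 ≡ 257·102 ≡ 546 (mod 713)

546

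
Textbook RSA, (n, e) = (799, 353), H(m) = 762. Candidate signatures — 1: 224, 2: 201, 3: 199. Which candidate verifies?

2

Candidate 1: Squares mod 799: 224^1≡224, 224^2≡638, 224^4≡353, 224^8≡764, 224^16≡426, 224^32≡103, 224^64≡222, 224^128≡545, 224^256≡596; 353 = 256 + 64 + 32 + 1, so 224^353 ≡ 596·222·103·224 ≡ 717 (mod 799)
Candidate 2: Squares mod 799: 201^1≡201, 201^2≡451, 201^4≡455, 201^8≡84, 201^16≡664, 201^32≡647, 201^64≡732, 201^128≡494, 201^256≡341; 353 = 256 + 64 + 32 + 1, so 201^353 ≡ 341·732·647·201 ≡ 762 (mod 799)
  → matches H(m) = 762
Candidate 3: Squares mod 799: 199^1≡199, 199^2≡450, 199^4≡353, 199^8≡764, 199^16≡426, 199^32≡103, 199^64≡222, 199^128≡545, 199^256≡596; 353 = 256 + 64 + 32 + 1, so 199^353 ≡ 596·222·103·199 ≡ 505 (mod 799)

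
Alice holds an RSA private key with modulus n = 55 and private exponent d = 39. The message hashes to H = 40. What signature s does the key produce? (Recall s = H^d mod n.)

Squares mod 55: H^1≡40, H^2≡5, H^4≡25, H^8≡20, H^16≡15, H^32≡5
39 = 32 + 4 + 2 + 1, so H^39 ≡ 5·25·5·40 ≡ 30 (mod 55)

30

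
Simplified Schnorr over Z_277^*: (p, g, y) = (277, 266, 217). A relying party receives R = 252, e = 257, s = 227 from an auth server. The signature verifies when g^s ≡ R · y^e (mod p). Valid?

g^s mod p:
266^2 = 70756 ≡ 121
266^4 ≡ 121^2 = 14641 ≡ 237
266^8 ≡ 237^2 = 56169 ≡ 215
266^16 ≡ 215^2 = 46225 ≡ 243
266^32 ≡ 243^2 = 59049 ≡ 48
266^64 ≡ 48^2 = 2304 ≡ 88
266^128 ≡ 88^2 = 7744 ≡ 265
227 = 128 + 64 + 32 + 2 + 1, so 266^227 ≡ 265·88·48·121·266 ≡ 162 (mod 277)
R · y^e mod p:
217^2 = 47089 ≡ 276
217^4 ≡ 276^2 = 76176 ≡ 1
217^8 ≡ 1^2 = 1
217^16 ≡ 1^2 = 1
217^32 ≡ 1^2 = 1
217^64 ≡ 1^2 = 1
217^128 ≡ 1^2 = 1
217^256 ≡ 1^2 = 1
257 = 256 + 1, so 217^257 ≡ 1·217 ≡ 217 (mod 277)
252·217 = 54684 ≡ 115 (mod 277)
162 ≠ 115; the check fails.

no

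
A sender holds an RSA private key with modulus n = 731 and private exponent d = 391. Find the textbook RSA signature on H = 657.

H^2 ≡ 657^2 = 431649 ≡ 359
H^4 ≡ 359^2 = 128881 ≡ 225
H^8 ≡ 225^2 = 50625 ≡ 186
H^16 ≡ 186^2 = 34596 ≡ 239
H^32 ≡ 239^2 = 57121 ≡ 103
H^64 ≡ 103^2 = 10609 ≡ 375
H^128 ≡ 375^2 = 140625 ≡ 273
H^256 ≡ 273^2 = 74529 ≡ 698
391 = 256 + 128 + 4 + 2 + 1, so H^391 ≡ 698·273·225·359·657 ≡ 3 (mod 731)

3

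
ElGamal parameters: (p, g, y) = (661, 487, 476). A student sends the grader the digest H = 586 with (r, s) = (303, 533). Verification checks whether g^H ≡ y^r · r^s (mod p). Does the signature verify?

verifies

Left side g^H mod p:
487^2 = 237169 ≡ 531
487^4 ≡ 531^2 = 281961 ≡ 375
487^8 ≡ 375^2 = 140625 ≡ 493
487^16 ≡ 493^2 = 243049 ≡ 462
487^32 ≡ 462^2 = 213444 ≡ 602
487^64 ≡ 602^2 = 362404 ≡ 176
487^128 ≡ 176^2 = 30976 ≡ 570
487^256 ≡ 570^2 = 324900 ≡ 349
487^512 ≡ 349^2 = 121801 ≡ 177
586 = 512 + 64 + 8 + 2, so 487^586 ≡ 177·176·493·531 ≡ 312 (mod 661)
Right side y^r · r^s mod p:
476^2 = 226576 ≡ 514
476^4 ≡ 514^2 = 264196 ≡ 457
476^8 ≡ 457^2 = 208849 ≡ 634
476^16 ≡ 634^2 = 401956 ≡ 68
476^32 ≡ 68^2 = 4624 ≡ 658
476^64 ≡ 658^2 = 432964 ≡ 9
476^128 ≡ 9^2 = 81
476^256 ≡ 81^2 = 6561 ≡ 612
303 = 256 + 32 + 8 + 4 + 2 + 1, so 476^303 ≡ 612·658·634·457·514·476 ≡ 21 (mod 661)
303^2 = 91809 ≡ 591
303^4 ≡ 591^2 = 349281 ≡ 273
303^8 ≡ 273^2 = 74529 ≡ 497
303^16 ≡ 497^2 = 247009 ≡ 456
303^32 ≡ 456^2 = 207936 ≡ 382
303^64 ≡ 382^2 = 145924 ≡ 504
303^128 ≡ 504^2 = 254016 ≡ 192
303^256 ≡ 192^2 = 36864 ≡ 509
303^512 ≡ 509^2 = 259081 ≡ 630
533 = 512 + 16 + 4 + 1, so 303^533 ≡ 630·456·273·303 ≡ 487 (mod 661)
21·487 = 10227 ≡ 312 (mod 661)
312 ≡ 312 (mod 661), so the signature is genuine.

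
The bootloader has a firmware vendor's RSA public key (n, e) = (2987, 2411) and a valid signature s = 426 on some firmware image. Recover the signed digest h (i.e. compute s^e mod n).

373

s^2 ≡ 426^2 = 181476 ≡ 2256
s^4 ≡ 2256^2 = 5089536 ≡ 2675
s^8 ≡ 2675^2 = 7155625 ≡ 1760
s^16 ≡ 1760^2 = 3097600 ≡ 81
s^32 ≡ 81^2 = 6561 ≡ 587
s^64 ≡ 587^2 = 344569 ≡ 1064
s^128 ≡ 1064^2 = 1132096 ≡ 23
s^256 ≡ 23^2 = 529
s^512 ≡ 529^2 = 279841 ≡ 2050
s^1024 ≡ 2050^2 = 4202500 ≡ 2778
s^2048 ≡ 2778^2 = 7717284 ≡ 1863
2411 = 2048 + 256 + 64 + 32 + 8 + 2 + 1, so s^2411 ≡ 1863·529·1064·587·1760·2256·426 ≡ 373 (mod 2987)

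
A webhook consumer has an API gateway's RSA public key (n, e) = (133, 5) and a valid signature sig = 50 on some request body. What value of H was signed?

sig^5 mod 133 = 8

8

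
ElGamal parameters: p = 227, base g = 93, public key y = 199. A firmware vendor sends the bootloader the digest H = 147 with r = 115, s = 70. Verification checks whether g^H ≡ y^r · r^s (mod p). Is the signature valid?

Left side g^H mod p:
Squares mod 227: 93^1≡93, 93^2≡23, 93^4≡75, 93^8≡177, 93^16≡3, 93^32≡9, 93^64≡81, 93^128≡205
147 = 128 + 16 + 2 + 1, so 93^147 ≡ 205·3·23·93 ≡ 20 (mod 227)
Right side y^r · r^s mod p:
Squares mod 227: 199^1≡199, 199^2≡103, 199^4≡167, 199^8≡195, 199^16≡116, 199^32≡63, 199^64≡110
115 = 64 + 32 + 16 + 2 + 1, so 199^115 ≡ 110·63·116·103·199 ≡ 124 (mod 227)
Squares mod 227: 115^1≡115, 115^2≡59, 115^4≡76, 115^8≡101, 115^16≡213, 115^32≡196, 115^64≡53
70 = 64 + 4 + 2, so 115^70 ≡ 53·76·59 ≡ 210 (mod 227)
124·210 = 26040 ≡ 162 (mod 227)
20 ≠ 162, so verification fails.

invalid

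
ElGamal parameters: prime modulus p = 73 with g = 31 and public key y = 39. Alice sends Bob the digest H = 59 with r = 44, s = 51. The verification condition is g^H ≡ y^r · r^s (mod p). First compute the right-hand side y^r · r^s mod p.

5

Squares mod 73: 39^1≡39, 39^2≡61, 39^4≡71, 39^8≡4, 39^16≡16, 39^32≡37
44 = 32 + 8 + 4, so 39^44 ≡ 37·4·71 ≡ 69 (mod 73)
Squares mod 73: 44^1≡44, 44^2≡38, 44^4≡57, 44^8≡37, 44^16≡55, 44^32≡32
51 = 32 + 16 + 2 + 1, so 44^51 ≡ 32·55·38·44 ≡ 17 (mod 73)
y^r · r^s ≡ 69·17 = 1173 ≡ 5 (mod 73)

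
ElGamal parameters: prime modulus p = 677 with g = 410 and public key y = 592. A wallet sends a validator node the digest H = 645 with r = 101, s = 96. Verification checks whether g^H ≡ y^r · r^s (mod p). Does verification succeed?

fails

Left side g^H mod p:
Squares mod 677: 410^1≡410, 410^2≡204, 410^4≡319, 410^8≡211, 410^16≡516, 410^32≡195, 410^64≡113, 410^128≡583, 410^256≡35, 410^512≡548
645 = 512 + 128 + 4 + 1, so 410^645 ≡ 548·583·319·410 ≡ 384 (mod 677)
Right side y^r · r^s mod p:
Squares mod 677: 592^1≡592, 592^2≡455, 592^4≡540, 592^8≡490, 592^16≡442, 592^32≡388, 592^64≡250
101 = 64 + 32 + 4 + 1, so 592^101 ≡ 250·388·540·592 ≡ 655 (mod 677)
Squares mod 677: 101^1≡101, 101^2≡46, 101^4≡85, 101^8≡455, 101^16≡540, 101^32≡490, 101^64≡442
96 = 64 + 32, so 101^96 ≡ 442·490 ≡ 617 (mod 677)
655·617 = 404135 ≡ 643 (mod 677)
384 ≠ 643, so verification fails.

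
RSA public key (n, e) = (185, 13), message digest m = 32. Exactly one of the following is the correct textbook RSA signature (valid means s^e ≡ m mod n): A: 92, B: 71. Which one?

A

Candidate A: Squares mod 185: 92^1≡92, 92^2≡139, 92^4≡81, 92^8≡86; 13 = 8 + 4 + 1, so 92^13 ≡ 86·81·92 ≡ 32 (mod 185)
  → matches m = 32
Candidate B: Squares mod 185: 71^1≡71, 71^2≡46, 71^4≡81, 71^8≡86; 13 = 8 + 4 + 1, so 71^13 ≡ 86·81·71 ≡ 81 (mod 185)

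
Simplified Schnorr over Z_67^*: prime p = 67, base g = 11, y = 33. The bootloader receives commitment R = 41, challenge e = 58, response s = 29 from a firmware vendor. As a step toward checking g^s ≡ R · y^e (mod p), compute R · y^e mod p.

44

Squares mod 67: 33^1≡33, 33^2≡17, 33^4≡21, 33^8≡39, 33^16≡47, 33^32≡65
58 = 32 + 16 + 8 + 2, so 33^58 ≡ 65·47·39·17 ≡ 55 (mod 67)
R · y^e ≡ 41·55 = 2255 ≡ 44 (mod 67)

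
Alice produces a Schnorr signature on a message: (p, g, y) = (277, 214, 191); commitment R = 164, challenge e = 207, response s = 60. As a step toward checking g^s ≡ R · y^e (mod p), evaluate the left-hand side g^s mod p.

164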